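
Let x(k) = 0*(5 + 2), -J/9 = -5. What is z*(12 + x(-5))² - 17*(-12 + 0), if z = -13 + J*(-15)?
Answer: -98868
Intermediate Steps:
J = 45 (J = -9*(-5) = 45)
x(k) = 0 (x(k) = 0*7 = 0)
z = -688 (z = -13 + 45*(-15) = -13 - 675 = -688)
z*(12 + x(-5))² - 17*(-12 + 0) = -688*(12 + 0)² - 17*(-12 + 0) = -688*12² - 17*(-12) = -688*144 + 204 = -99072 + 204 = -98868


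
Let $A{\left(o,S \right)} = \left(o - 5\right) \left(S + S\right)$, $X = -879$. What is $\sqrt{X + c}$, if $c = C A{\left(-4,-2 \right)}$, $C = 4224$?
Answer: $\sqrt{151185} \approx 388.83$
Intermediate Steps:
$A{\left(o,S \right)} = 2 S \left(-5 + o\right)$ ($A{\left(o,S \right)} = \left(-5 + o\right) 2 S = 2 S \left(-5 + o\right)$)
$c = 152064$ ($c = 4224 \cdot 2 \left(-2\right) \left(-5 - 4\right) = 4224 \cdot 2 \left(-2\right) \left(-9\right) = 4224 \cdot 36 = 152064$)
$\sqrt{X + c} = \sqrt{-879 + 152064} = \sqrt{151185}$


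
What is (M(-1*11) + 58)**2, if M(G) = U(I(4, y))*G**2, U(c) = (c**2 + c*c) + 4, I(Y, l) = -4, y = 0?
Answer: 19483396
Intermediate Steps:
U(c) = 4 + 2*c**2 (U(c) = (c**2 + c**2) + 4 = 2*c**2 + 4 = 4 + 2*c**2)
M(G) = 36*G**2 (M(G) = (4 + 2*(-4)**2)*G**2 = (4 + 2*16)*G**2 = (4 + 32)*G**2 = 36*G**2)
(M(-1*11) + 58)**2 = (36*(-1*11)**2 + 58)**2 = (36*(-11)**2 + 58)**2 = (36*121 + 58)**2 = (4356 + 58)**2 = 4414**2 = 19483396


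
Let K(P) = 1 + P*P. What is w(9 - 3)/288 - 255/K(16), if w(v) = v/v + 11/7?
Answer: -28303/28784 ≈ -0.98329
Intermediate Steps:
w(v) = 18/7 (w(v) = 1 + 11*(⅐) = 1 + 11/7 = 18/7)
K(P) = 1 + P²
w(9 - 3)/288 - 255/K(16) = (18/7)/288 - 255/(1 + 16²) = (18/7)*(1/288) - 255/(1 + 256) = 1/112 - 255/257 = -28303/28784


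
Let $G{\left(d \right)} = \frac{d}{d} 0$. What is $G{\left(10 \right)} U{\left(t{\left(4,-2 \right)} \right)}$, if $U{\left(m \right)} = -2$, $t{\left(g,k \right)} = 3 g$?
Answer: $0$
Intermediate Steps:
$G{\left(d \right)} = 0$ ($G{\left(d \right)} = 1 \cdot 0 = 0$)
$G{\left(10 \right)} U{\left(t{\left(4,-2 \right)} \right)} = 0 \left(-2\right) = 0$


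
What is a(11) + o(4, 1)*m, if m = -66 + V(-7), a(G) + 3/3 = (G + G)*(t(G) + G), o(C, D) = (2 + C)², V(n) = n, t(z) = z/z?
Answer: -2365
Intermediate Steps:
t(z) = 1
a(G) = -1 + 2*G*(1 + G) (a(G) = -1 + (G + G)*(1 + G) = -1 + (2*G)*(1 + G) = -1 + 2*G*(1 + G))
m = -73 (m = -66 - 7 = -73)
a(11) + o(4, 1)*m = (-1 + 2*11 + 2*11²) + (2 + 4)²*(-73) = (-1 + 22 + 2*121) + 6²*(-73) = (-1 + 22 + 242) + 36*(-73) = 263 - 2628 = -2365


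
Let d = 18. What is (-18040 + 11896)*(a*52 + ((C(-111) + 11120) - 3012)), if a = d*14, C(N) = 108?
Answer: -130990080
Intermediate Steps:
a = 252 (a = 18*14 = 252)
(-18040 + 11896)*(a*52 + ((C(-111) + 11120) - 3012)) = (-18040 + 11896)*(252*52 + ((108 + 11120) - 3012)) = -6144*(13104 + (11228 - 3012)) = -6144*(13104 + 8216) = -6144*21320 = -130990080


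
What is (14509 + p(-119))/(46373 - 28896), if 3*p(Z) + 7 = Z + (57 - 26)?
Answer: 43432/52431 ≈ 0.82837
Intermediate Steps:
p(Z) = 8 + Z/3 (p(Z) = -7/3 + (Z + (57 - 26))/3 = -7/3 + (Z + 31)/3 = -7/3 + (31 + Z)/3 = -7/3 + (31/3 + Z/3) = 8 + Z/3)
(14509 + p(-119))/(46373 - 28896) = (14509 + (8 + (⅓)*(-119)))/(46373 - 28896) = (14509 + (8 - 119/3))/17477 = (14509 - 95/3)*(1/17477) = (43432/3)*(1/17477) = 43432/52431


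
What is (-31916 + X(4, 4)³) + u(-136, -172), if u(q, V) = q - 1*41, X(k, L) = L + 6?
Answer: -31093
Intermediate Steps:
X(k, L) = 6 + L
u(q, V) = -41 + q (u(q, V) = q - 41 = -41 + q)
(-31916 + X(4, 4)³) + u(-136, -172) = (-31916 + (6 + 4)³) + (-41 - 136) = (-31916 + 10³) - 177 = (-31916 + 1000) - 177 = -30916 - 177 = -31093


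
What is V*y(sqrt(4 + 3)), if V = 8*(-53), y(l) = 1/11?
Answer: -424/11 ≈ -38.545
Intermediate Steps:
y(l) = 1/11
V = -424
V*y(sqrt(4 + 3)) = -424*1/11 = -424/11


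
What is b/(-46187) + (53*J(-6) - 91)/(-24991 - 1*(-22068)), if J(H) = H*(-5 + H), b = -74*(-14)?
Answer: -160387337/135004601 ≈ -1.1880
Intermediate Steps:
b = 1036
b/(-46187) + (53*J(-6) - 91)/(-24991 - 1*(-22068)) = 1036/(-46187) + (53*(-6*(-5 - 6)) - 91)/(-24991 - 1*(-22068)) = 1036*(-1/46187) + (53*(-6*(-11)) - 91)/(-24991 + 22068) = -1036/46187 + (53*66 - 91)/(-2923) = -1036/46187 + (3498 - 91)*(-1/2923) = -1036/46187 + 3407*(-1/2923) = -1036/46187 - 3407/2923 = -160387337/135004601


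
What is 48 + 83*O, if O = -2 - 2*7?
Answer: -1280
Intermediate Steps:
O = -16 (O = -2 - 14 = -16)
48 + 83*O = 48 + 83*(-16) = 48 - 1328 = -1280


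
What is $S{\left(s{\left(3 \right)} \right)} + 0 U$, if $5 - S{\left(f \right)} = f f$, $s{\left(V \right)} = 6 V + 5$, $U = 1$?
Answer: $-524$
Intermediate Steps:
$s{\left(V \right)} = 5 + 6 V$
$S{\left(f \right)} = 5 - f^{2}$ ($S{\left(f \right)} = 5 - f f = 5 - f^{2}$)
$S{\left(s{\left(3 \right)} \right)} + 0 U = \left(5 - \left(5 + 6 \cdot 3\right)^{2}\right) + 0 \cdot 1 = \left(5 - \left(5 + 18\right)^{2}\right) + 0 = \left(5 - 23^{2}\right) + 0 = \left(5 - 529\right) + 0 = -524 + 0 = -524$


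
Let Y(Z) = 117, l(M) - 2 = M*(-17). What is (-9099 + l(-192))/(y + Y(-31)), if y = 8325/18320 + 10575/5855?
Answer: -25026743152/511692723 ≈ -48.910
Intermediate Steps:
l(M) = 2 - 17*M (l(M) = 2 + M*(-17) = 2 - 17*M)
y = 9699075/4290544 (y = 8325*(1/18320) + 10575*(1/5855) = 1665/3664 + 2115/1171 = 9699075/4290544 ≈ 2.2606)
(-9099 + l(-192))/(y + Y(-31)) = (-9099 + (2 - 17*(-192)))/(9699075/4290544 + 117) = (-9099 + (2 + 3264))/(511692723/4290544) = (-9099 + 3266)*(4290544/511692723) = -5833*4290544/511692723 = -25026743152/511692723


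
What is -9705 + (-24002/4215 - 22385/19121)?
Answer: -782727915592/80595015 ≈ -9711.9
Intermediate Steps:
-9705 + (-24002/4215 - 22385/19121) = -9705 - 553295017/80595015 = -782727915592/80595015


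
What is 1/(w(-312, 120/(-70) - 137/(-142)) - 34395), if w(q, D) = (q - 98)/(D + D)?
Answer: -149/5084101 ≈ -2.9307e-5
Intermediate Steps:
w(q, D) = (-98 + q)/(2*D) (w(q, D) = (-98 + q)/((2*D)) = (-98 + q)*(1/(2*D)) = (-98 + q)/(2*D))
1/(w(-312, 120/(-70) - 137/(-142)) - 34395) = 1/((-98 - 312)/(2*(120/(-70) - 137/(-142))) - 34395) = 1/((1/2)*(-410)/(120*(-1/70) - 137*(-1/142)) - 34395) = 1/((1/2)*(-410)/(-12/7 + 137/142) - 34395) = 1/((1/2)*(-410)/(-745/994) - 34395) = 1/((1/2)*(-994/745)*(-410) - 34395) = 1/(40754/149 - 34395) = 1/(-5084101/149) = -149/5084101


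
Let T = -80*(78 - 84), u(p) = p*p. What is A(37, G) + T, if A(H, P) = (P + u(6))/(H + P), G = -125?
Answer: 42329/88 ≈ 481.01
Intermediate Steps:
u(p) = p²
A(H, P) = (36 + P)/(H + P) (A(H, P) = (P + 6²)/(H + P) = (P + 36)/(H + P) = (36 + P)/(H + P))
T = 480 (T = -80*(-6) = 480)
A(37, G) + T = (36 - 125)/(37 - 125) + 480 = -89/(-88) + 480 = -1/88*(-89) + 480 = 89/88 + 480 = 42329/88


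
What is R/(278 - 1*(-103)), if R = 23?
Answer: 23/381 ≈ 0.060367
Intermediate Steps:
R/(278 - 1*(-103)) = 23/(278 - 1*(-103)) = 23/(278 + 103) = 23/381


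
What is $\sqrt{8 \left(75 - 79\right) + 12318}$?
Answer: $\sqrt{12286} \approx 110.84$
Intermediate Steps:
$\sqrt{8 \left(75 - 79\right) + 12318} = \sqrt{8 \left(-4\right) + 12318} = \sqrt{-32 + 12318} = \sqrt{12286}$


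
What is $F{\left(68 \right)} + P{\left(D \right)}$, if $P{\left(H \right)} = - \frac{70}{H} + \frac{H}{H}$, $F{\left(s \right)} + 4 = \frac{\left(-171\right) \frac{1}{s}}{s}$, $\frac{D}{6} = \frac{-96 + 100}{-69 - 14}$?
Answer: $\frac{3316051}{13872} \approx 239.05$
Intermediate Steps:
$D = - \frac{24}{83}$ ($D = 6 \frac{-96 + 100}{-69 - 14} = 6 \frac{4}{-83} = 6 \cdot 4 \left(- \frac{1}{83}\right) = 6 \left(- \frac{4}{83}\right) = - \frac{24}{83} \approx -0.28916$)
$F{\left(s \right)} = -4 - \frac{171}{s^{2}}$ ($F{\left(s \right)} = -4 + \frac{\left(-171\right) \frac{1}{s}}{s} = -4 - \frac{171}{s^{2}}$)
$P{\left(H \right)} = 1 - \frac{70}{H}$ ($P{\left(H \right)} = - \frac{70}{H} + 1 = 1 - \frac{70}{H}$)
$F{\left(68 \right)} + P{\left(D \right)} = \left(-4 - \frac{171}{4624}\right) + \frac{-70 - \frac{24}{83}}{- \frac{24}{83}} = \left(-4 - \frac{171}{4624}\right) - - \frac{2917}{12} = \left(-4 - \frac{171}{4624}\right) + \frac{2917}{12} = - \frac{18667}{4624} + \frac{2917}{12} = \frac{3316051}{13872}$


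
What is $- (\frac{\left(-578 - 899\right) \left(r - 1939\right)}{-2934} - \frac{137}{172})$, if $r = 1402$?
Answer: $\frac{22803931}{84108} \approx 271.13$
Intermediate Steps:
$- (\frac{\left(-578 - 899\right) \left(r - 1939\right)}{-2934} - \frac{137}{172}) = - (\frac{\left(-578 - 899\right) \left(1402 - 1939\right)}{-2934} - \frac{137}{172}) = - (\left(-1477\right) \left(-537\right) \left(- \frac{1}{2934}\right) - \frac{137}{172}) = - (793149 \left(- \frac{1}{2934}\right) - \frac{137}{172}) = - (- \frac{264383}{978} - \frac{137}{172}) = \left(-1\right) \left(- \frac{22803931}{84108}\right) = \frac{22803931}{84108}$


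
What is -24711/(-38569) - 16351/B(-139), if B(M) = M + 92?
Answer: 631803136/1812743 ≈ 348.53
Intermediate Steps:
B(M) = 92 + M
-24711/(-38569) - 16351/B(-139) = -24711/(-38569) - 16351/(92 - 139) = -24711*(-1/38569) - 16351/(-47) = 24711/38569 - 16351*(-1/47) = 24711/38569 + 16351/47 = 631803136/1812743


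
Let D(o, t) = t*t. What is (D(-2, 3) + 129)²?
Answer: 19044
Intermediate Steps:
D(o, t) = t²
(D(-2, 3) + 129)² = (3² + 129)² = (9 + 129)² = 138² = 19044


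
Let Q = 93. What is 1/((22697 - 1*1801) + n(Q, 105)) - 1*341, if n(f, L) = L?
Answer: -7161340/21001 ≈ -341.00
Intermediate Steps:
1/((22697 - 1*1801) + n(Q, 105)) - 1*341 = 1/((22697 - 1*1801) + 105) - 1*341 = 1/((22697 - 1801) + 105) - 341 = 1/(20896 + 105) - 341 = 1/21001 - 341 = -7161340/21001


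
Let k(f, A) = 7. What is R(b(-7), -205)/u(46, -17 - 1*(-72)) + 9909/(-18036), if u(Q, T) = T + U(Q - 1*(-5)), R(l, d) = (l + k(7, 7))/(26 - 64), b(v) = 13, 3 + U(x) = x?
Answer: -724899/1307276 ≈ -0.55451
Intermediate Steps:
U(x) = -3 + x
R(l, d) = -7/38 - l/38 (R(l, d) = (l + 7)/(26 - 64) = (7 + l)/(-38) = (7 + l)*(-1/38) = -7/38 - l/38)
u(Q, T) = 2 + Q + T (u(Q, T) = T + (-3 + (Q - 1*(-5))) = T + (-3 + (Q + 5)) = T + (-3 + (5 + Q)) = T + (2 + Q) = 2 + Q + T)
R(b(-7), -205)/u(46, -17 - 1*(-72)) + 9909/(-18036) = (-7/38 - 1/38*13)/(2 + 46 + (-17 - 1*(-72))) + 9909/(-18036) = (-7/38 - 13/38)/(2 + 46 + (-17 + 72)) + 9909*(-1/18036) = -10/(19*(2 + 46 + 55)) - 367/668 = -10/19/103 - 367/668 = -10/19*1/103 - 367/668 = -10/1957 - 367/668 = -724899/1307276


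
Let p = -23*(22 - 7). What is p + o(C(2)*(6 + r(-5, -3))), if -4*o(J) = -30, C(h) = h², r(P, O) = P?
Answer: -675/2 ≈ -337.50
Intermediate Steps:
p = -345 (p = -23*15 = -345)
o(J) = 15/2 (o(J) = -¼*(-30) = 15/2)
p + o(C(2)*(6 + r(-5, -3))) = -345 + 15/2 = -675/2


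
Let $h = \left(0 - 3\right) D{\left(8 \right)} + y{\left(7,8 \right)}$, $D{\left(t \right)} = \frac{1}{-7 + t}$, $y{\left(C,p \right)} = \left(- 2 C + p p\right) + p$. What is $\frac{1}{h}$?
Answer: $\frac{1}{55} \approx 0.018182$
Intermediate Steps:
$y{\left(C,p \right)} = p + p^{2} - 2 C$ ($y{\left(C,p \right)} = \left(- 2 C + p^{2}\right) + p = \left(p^{2} - 2 C\right) + p = p + p^{2} - 2 C$)
$h = 55$ ($h = \frac{0 - 3}{-7 + 8} + \left(8 + 8^{2} - 14\right) = - \frac{3}{1} + \left(8 + 64 - 14\right) = \left(-3\right) 1 + 58 = -3 + 58 = 55$)
$\frac{1}{h} = \frac{1}{55}$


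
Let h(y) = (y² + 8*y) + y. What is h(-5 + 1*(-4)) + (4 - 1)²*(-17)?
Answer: -153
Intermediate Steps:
h(y) = y² + 9*y
h(-5 + 1*(-4)) + (4 - 1)²*(-17) = (-5 + 1*(-4))*(9 + (-5 + 1*(-4))) + (4 - 1)²*(-17) = (-5 - 4)*(9 + (-5 - 4)) + 3²*(-17) = -9*(9 - 9) + 9*(-17) = -9*0 - 153 = 0 - 153 = -153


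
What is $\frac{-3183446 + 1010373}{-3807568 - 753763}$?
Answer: $\frac{2173073}{4561331} \approx 0.47641$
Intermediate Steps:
$\frac{-3183446 + 1010373}{-3807568 - 753763} = - \frac{2173073}{-4561331} = \left(-2173073\right) \left(- \frac{1}{4561331}\right) = \frac{2173073}{4561331}$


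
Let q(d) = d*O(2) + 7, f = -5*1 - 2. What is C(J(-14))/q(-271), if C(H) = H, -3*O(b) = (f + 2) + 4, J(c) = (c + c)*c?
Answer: -588/125 ≈ -4.7040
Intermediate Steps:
J(c) = 2*c² (J(c) = (2*c)*c = 2*c²)
f = -7 (f = -5 - 2 = -7)
O(b) = ⅓ (O(b) = -((-7 + 2) + 4)/3 = -(-5 + 4)/3 = -⅓*(-1) = ⅓)
q(d) = 7 + d/3 (q(d) = d*(⅓) + 7 = d/3 + 7 = 7 + d/3)
C(J(-14))/q(-271) = (2*(-14)²)/(7 + (⅓)*(-271)) = (2*196)/(7 - 271/3) = 392/(-250/3) = 392*(-3/250) = -588/125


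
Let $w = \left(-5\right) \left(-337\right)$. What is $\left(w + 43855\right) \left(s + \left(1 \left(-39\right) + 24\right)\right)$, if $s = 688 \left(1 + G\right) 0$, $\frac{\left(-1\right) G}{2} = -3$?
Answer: $-683100$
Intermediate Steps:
$G = 6$ ($G = \left(-2\right) \left(-3\right) = 6$)
$s = 0$ ($s = 688 \left(1 + 6\right) 0 = 688 \cdot 7 \cdot 0 = 688 \cdot 0 = 0$)
$w = 1685$
$\left(w + 43855\right) \left(s + \left(1 \left(-39\right) + 24\right)\right) = \left(1685 + 43855\right) \left(0 + \left(1 \left(-39\right) + 24\right)\right) = 45540 \left(0 + \left(-39 + 24\right)\right) = 45540 \left(0 - 15\right) = 45540 \left(-15\right) = -683100$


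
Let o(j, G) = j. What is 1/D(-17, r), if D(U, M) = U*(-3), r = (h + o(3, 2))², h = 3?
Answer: 1/51 ≈ 0.019608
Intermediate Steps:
r = 36 (r = (3 + 3)² = 6² = 36)
D(U, M) = -3*U
1/D(-17, r) = 1/(-3*(-17)) = 1/51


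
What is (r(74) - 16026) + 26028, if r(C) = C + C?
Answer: 10150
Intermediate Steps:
r(C) = 2*C
(r(74) - 16026) + 26028 = (2*74 - 16026) + 26028 = (148 - 16026) + 26028 = -15878 + 26028 = 10150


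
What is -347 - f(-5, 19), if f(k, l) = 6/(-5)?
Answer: -1729/5 ≈ -345.80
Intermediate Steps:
f(k, l) = -6/5 (f(k, l) = 6*(-⅕) = -6/5)
-347 - f(-5, 19) = -347 - 1*(-6/5) = -347 + 6/5 = -1729/5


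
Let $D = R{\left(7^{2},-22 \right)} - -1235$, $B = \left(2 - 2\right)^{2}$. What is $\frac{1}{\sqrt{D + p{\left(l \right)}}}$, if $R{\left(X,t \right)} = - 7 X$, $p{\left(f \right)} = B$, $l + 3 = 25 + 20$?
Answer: $\frac{\sqrt{223}}{446} \approx 0.033482$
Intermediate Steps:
$l = 42$ ($l = -3 + \left(25 + 20\right) = -3 + 45 = 42$)
$B = 0$ ($B = 0^{2} = 0$)
$p{\left(f \right)} = 0$
$D = 892$ ($D = - 7 \cdot 7^{2} - -1235 = \left(-7\right) 49 + 1235 = -343 + 1235 = 892$)
$\frac{1}{\sqrt{D + p{\left(l \right)}}} = \frac{1}{\sqrt{892 + 0}} = \frac{1}{\sqrt{892}} = \frac{1}{2 \sqrt{223}} = \frac{\sqrt{223}}{446}$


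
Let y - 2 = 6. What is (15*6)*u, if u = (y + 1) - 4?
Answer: 450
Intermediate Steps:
y = 8 (y = 2 + 6 = 8)
u = 5 (u = (8 + 1) - 4 = 9 - 4 = 5)
(15*6)*u = (15*6)*5 = 90*5 = 450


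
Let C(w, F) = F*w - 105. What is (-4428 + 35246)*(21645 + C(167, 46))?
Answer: 900563596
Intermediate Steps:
C(w, F) = -105 + F*w
(-4428 + 35246)*(21645 + C(167, 46)) = (-4428 + 35246)*(21645 + (-105 + 46*167)) = 30818*(21645 + (-105 + 7682)) = 30818*(21645 + 7577) = 30818*29222 = 900563596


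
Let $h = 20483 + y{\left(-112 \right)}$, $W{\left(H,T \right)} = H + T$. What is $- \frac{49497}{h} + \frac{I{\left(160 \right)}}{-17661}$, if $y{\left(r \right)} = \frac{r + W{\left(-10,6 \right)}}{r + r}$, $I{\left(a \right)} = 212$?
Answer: $- \frac{1822092788}{750315811} \approx -2.4284$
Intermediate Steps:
$y{\left(r \right)} = \frac{-4 + r}{2 r}$ ($y{\left(r \right)} = \frac{r + \left(-10 + 6\right)}{r + r} = \frac{r - 4}{2 r} = \left(-4 + r\right) \frac{1}{2 r} = \frac{-4 + r}{2 r}$)
$h = \frac{1147077}{56}$ ($h = 20483 + \frac{-4 - 112}{2 \left(-112\right)} = 20483 + \frac{1}{2} \left(- \frac{1}{112}\right) \left(-116\right) = 20483 + \frac{29}{56} = \frac{1147077}{56} \approx 20484.0$)
$- \frac{49497}{h} + \frac{I{\left(160 \right)}}{-17661} = - \frac{49497}{\frac{1147077}{56}} + \frac{212}{-17661} = \left(-49497\right) \frac{56}{1147077} + 212 \left(- \frac{1}{17661}\right) = - \frac{923944}{382359} - \frac{212}{17661} = - \frac{1822092788}{750315811}$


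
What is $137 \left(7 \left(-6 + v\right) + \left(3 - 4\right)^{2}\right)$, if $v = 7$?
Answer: $1096$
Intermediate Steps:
$137 \left(7 \left(-6 + v\right) + \left(3 - 4\right)^{2}\right) = 137 \left(7 \left(-6 + 7\right) + \left(3 - 4\right)^{2}\right) = 137 \left(7 \cdot 1 + \left(-1\right)^{2}\right) = 137 \left(7 + 1\right) = 137 \cdot 8 = 1096$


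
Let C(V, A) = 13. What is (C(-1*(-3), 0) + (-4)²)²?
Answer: 841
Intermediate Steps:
(C(-1*(-3), 0) + (-4)²)² = (13 + (-4)²)² = (13 + 16)² = 29² = 841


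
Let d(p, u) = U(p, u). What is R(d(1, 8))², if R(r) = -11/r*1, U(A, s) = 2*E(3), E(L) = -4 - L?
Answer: 121/196 ≈ 0.61735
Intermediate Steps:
U(A, s) = -14 (U(A, s) = 2*(-4 - 1*3) = 2*(-4 - 3) = 2*(-7) = -14)
d(p, u) = -14
R(r) = -11/r
R(d(1, 8))² = (-11/(-14))² = (-11*(-1/14))² = (11/14)² = 121/196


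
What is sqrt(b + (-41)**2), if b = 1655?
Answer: 2*sqrt(834) ≈ 57.758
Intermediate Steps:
sqrt(b + (-41)**2) = sqrt(1655 + (-41)**2) = sqrt(1655 + 1681) = sqrt(3336) = 2*sqrt(834)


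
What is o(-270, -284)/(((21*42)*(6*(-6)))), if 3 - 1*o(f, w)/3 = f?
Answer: -13/504 ≈ -0.025794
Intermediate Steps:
o(f, w) = 9 - 3*f
o(-270, -284)/(((21*42)*(6*(-6)))) = (9 - 3*(-270))/(((21*42)*(6*(-6)))) = (9 + 810)/((882*(-36))) = 819/(-31752) = 819*(-1/31752) = -13/504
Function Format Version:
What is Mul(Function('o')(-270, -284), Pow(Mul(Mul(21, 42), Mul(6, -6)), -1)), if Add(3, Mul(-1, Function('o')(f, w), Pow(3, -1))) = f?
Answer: Rational(-13, 504) ≈ -0.025794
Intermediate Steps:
Function('o')(f, w) = Add(9, Mul(-3, f))
Mul(Function('o')(-270, -284), Pow(Mul(Mul(21, 42), Mul(6, -6)), -1)) = Mul(Add(9, Mul(-3, -270)), Pow(Mul(Mul(21, 42), Mul(6, -6)), -1)) = Mul(Add(9, 810), Pow(Mul(882, -36), -1)) = Mul(819, Pow(-31752, -1)) = Mul(819, Rational(-1, 31752)) = Rational(-13, 504)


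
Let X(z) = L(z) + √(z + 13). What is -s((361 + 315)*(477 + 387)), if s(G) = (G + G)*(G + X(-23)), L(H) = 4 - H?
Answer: -682293051648 - 1168128*I*√10 ≈ -6.8229e+11 - 3.6939e+6*I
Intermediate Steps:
X(z) = 4 + √(13 + z) - z (X(z) = (4 - z) + √(z + 13) = (4 - z) + √(13 + z) = 4 + √(13 + z) - z)
s(G) = 2*G*(27 + G + I*√10) (s(G) = (G + G)*(G + (4 + √(13 - 23) - 1*(-23))) = (2*G)*(G + (4 + √(-10) + 23)) = (2*G)*(G + (4 + I*√10 + 23)) = (2*G)*(G + (27 + I*√10)) = (2*G)*(27 + G + I*√10) = 2*G*(27 + G + I*√10))
-s((361 + 315)*(477 + 387)) = -2*(361 + 315)*(477 + 387)*(27 + (361 + 315)*(477 + 387) + I*√10) = -2*676*864*(27 + 676*864 + I*√10) = -2*584064*(27 + 584064 + I*√10) = -2*584064*(584091 + I*√10) = -(682293051648 + 1168128*I*√10) = -682293051648 - 1168128*I*√10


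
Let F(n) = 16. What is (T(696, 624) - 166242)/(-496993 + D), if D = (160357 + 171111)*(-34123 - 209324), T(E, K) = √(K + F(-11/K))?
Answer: 166242/80695387189 - 8*√10/80695387189 ≈ 2.0598e-6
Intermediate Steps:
T(E, K) = √(16 + K) (T(E, K) = √(K + 16) = √(16 + K))
D = -80694890196 (D = 331468*(-243447) = -80694890196)
(T(696, 624) - 166242)/(-496993 + D) = (√(16 + 624) - 166242)/(-496993 - 80694890196) = (√640 - 166242)/(-80695387189) = (8*√10 - 166242)*(-1/80695387189) = (-166242 + 8*√10)*(-1/80695387189) = 166242/80695387189 - 8*√10/80695387189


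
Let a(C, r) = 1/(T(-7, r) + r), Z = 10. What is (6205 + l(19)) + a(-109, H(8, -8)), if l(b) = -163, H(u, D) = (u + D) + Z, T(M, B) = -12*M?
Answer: 567949/94 ≈ 6042.0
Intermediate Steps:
H(u, D) = 10 + D + u (H(u, D) = (u + D) + 10 = (D + u) + 10 = 10 + D + u)
a(C, r) = 1/(84 + r) (a(C, r) = 1/(-12*(-7) + r) = 1/(84 + r))
(6205 + l(19)) + a(-109, H(8, -8)) = (6205 - 163) + 1/(84 + (10 - 8 + 8)) = 6042 + 1/(84 + 10) = 6042 + 1/94 = 567949/94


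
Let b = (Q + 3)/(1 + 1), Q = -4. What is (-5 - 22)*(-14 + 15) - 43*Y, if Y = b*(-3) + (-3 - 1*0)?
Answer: 75/2 ≈ 37.500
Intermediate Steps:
b = -½ (b = (-4 + 3)/(1 + 1) = -1/2 = -1*½ = -½ ≈ -0.50000)
Y = -3/2 (Y = -½*(-3) + (-3 - 1*0) = 3/2 + (-3 + 0) = 3/2 - 3 = -3/2 ≈ -1.5000)
(-5 - 22)*(-14 + 15) - 43*Y = (-5 - 22)*(-14 + 15) - 43*(-3/2) = -27*1 + 129/2 = -27 + 129/2 = 75/2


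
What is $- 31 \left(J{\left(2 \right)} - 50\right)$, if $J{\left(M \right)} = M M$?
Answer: $1426$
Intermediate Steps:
$J{\left(M \right)} = M^{2}$
$- 31 \left(J{\left(2 \right)} - 50\right) = - 31 \left(2^{2} - 50\right) = - 31 \left(4 - 50\right) = \left(-31\right) \left(-46\right) = 1426$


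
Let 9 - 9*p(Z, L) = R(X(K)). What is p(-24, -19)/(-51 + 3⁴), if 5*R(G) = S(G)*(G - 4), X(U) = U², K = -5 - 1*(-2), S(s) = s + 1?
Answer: -1/270 ≈ -0.0037037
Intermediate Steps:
S(s) = 1 + s
K = -3 (K = -5 + 2 = -3)
R(G) = (1 + G)*(-4 + G)/5 (R(G) = ((1 + G)*(G - 4))/5 = ((1 + G)*(-4 + G))/5 = (1 + G)*(-4 + G)/5)
p(Z, L) = -⅑ (p(Z, L) = 1 - (1 + (-3)²)*(-4 + (-3)²)/45 = 1 - (1 + 9)*(-4 + 9)/45 = 1 - 10*5/45 = 1 - ⅑*10 = 1 - 10/9 = -⅑)
p(-24, -19)/(-51 + 3⁴) = -1/(9*(-51 + 3⁴)) = -1/(9*(-51 + 81)) = -⅑/30 = -⅑*1/30 = -1/270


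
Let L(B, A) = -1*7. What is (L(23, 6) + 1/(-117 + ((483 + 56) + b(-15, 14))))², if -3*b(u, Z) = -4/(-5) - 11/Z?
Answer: 384552535129/7853327161 ≈ 48.967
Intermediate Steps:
L(B, A) = -7
b(u, Z) = -4/15 + 11/(3*Z) (b(u, Z) = -(-4/(-5) - 11/Z)/3 = -(-4*(-⅕) - 11/Z)/3 = -(⅘ - 11/Z)/3 = -4/15 + 11/(3*Z))
(L(23, 6) + 1/(-117 + ((483 + 56) + b(-15, 14))))² = (-7 + 1/(-117 + ((483 + 56) + (1/15)*(55 - 4*14)/14)))² = (-7 + 1/(-117 + (539 + (1/15)*(1/14)*(55 - 56))))² = (-7 + 1/(-117 + (539 + (1/15)*(1/14)*(-1))))² = (-7 + 1/(-117 + (539 - 1/210)))² = (-7 + 1/(-117 + 113189/210))² = (-7 + 1/(88619/210))² = (-7 + 210/88619)² = (-620123/88619)² = 384552535129/7853327161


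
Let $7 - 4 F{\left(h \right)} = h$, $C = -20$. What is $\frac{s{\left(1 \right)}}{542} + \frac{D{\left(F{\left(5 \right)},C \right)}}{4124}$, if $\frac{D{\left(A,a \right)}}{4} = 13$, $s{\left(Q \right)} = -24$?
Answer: $- \frac{8849}{279401} \approx -0.031671$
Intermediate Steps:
$F{\left(h \right)} = \frac{7}{4} - \frac{h}{4}$
$D{\left(A,a \right)} = 52$ ($D{\left(A,a \right)} = 4 \cdot 13 = 52$)
$\frac{s{\left(1 \right)}}{542} + \frac{D{\left(F{\left(5 \right)},C \right)}}{4124} = - \frac{24}{542} + \frac{52}{4124} = \left(-24\right) \frac{1}{542} + 52 \cdot \frac{1}{4124} = - \frac{12}{271} + \frac{13}{1031} = - \frac{8849}{279401}$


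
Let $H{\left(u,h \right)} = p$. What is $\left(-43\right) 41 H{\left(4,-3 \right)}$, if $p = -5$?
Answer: $8815$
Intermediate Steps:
$H{\left(u,h \right)} = -5$
$\left(-43\right) 41 H{\left(4,-3 \right)} = \left(-43\right) 41 \left(-5\right) = \left(-1763\right) \left(-5\right) = 8815$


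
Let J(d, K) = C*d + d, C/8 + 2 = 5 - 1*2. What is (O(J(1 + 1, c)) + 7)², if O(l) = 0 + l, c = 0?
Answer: 625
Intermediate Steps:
C = 8 (C = -16 + 8*(5 - 1*2) = -16 + 8*(5 - 2) = -16 + 8*3 = -16 + 24 = 8)
J(d, K) = 9*d (J(d, K) = 8*d + d = 9*d)
O(l) = l
(O(J(1 + 1, c)) + 7)² = (9*(1 + 1) + 7)² = (9*2 + 7)² = (18 + 7)² = 25² = 625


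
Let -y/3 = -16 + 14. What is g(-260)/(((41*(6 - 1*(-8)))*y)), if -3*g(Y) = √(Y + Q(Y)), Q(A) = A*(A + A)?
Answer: -√33735/5166 ≈ -0.035554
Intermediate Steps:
y = 6 (y = -3*(-16 + 14) = -3*(-2) = 6)
Q(A) = 2*A² (Q(A) = A*(2*A) = 2*A²)
g(Y) = -√(Y + 2*Y²)/3
g(-260)/(((41*(6 - 1*(-8)))*y)) = (-2*√33735/3)/(((41*(6 - 1*(-8)))*6)) = (-2*√33735/3)/(((41*(6 + 8))*6)) = (-2*√33735/3)/(((41*14)*6)) = (-2*√33735/3)/((574*6)) = -2*√33735/3/3444 = -2*√33735/3*(1/3444) = -√33735/5166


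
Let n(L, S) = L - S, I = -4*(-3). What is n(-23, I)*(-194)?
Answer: 6790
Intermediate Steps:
I = 12
n(-23, I)*(-194) = (-23 - 1*12)*(-194) = (-23 - 12)*(-194) = -35*(-194) = 6790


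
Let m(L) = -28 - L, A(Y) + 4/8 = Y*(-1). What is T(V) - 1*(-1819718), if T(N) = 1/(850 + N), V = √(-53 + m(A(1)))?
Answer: 2629781846862/1445159 - I*√318/1445159 ≈ 1.8197e+6 - 1.234e-5*I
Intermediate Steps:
A(Y) = -½ - Y (A(Y) = -½ + Y*(-1) = -½ - Y)
V = I*√318/2 (V = √(-53 + (-28 - (-½ - 1*1))) = √(-53 + (-28 - (-½ - 1))) = √(-53 + (-28 - 1*(-3/2))) = √(-53 + (-28 + 3/2)) = √(-53 - 53/2) = √(-159/2) = I*√318/2 ≈ 8.9163*I)
T(V) - 1*(-1819718) = 1/(850 + I*√318/2) - 1*(-1819718) = 1/(850 + I*√318/2) + 1819718 = 1819718 + 1/(850 + I*√318/2)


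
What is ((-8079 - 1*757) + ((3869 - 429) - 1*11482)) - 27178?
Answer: -44056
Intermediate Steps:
((-8079 - 1*757) + ((3869 - 429) - 1*11482)) - 27178 = ((-8079 - 757) + (3440 - 11482)) - 27178 = (-8836 - 8042) - 27178 = -16878 - 27178 = -44056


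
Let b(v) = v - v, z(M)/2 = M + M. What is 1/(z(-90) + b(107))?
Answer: -1/360 ≈ -0.0027778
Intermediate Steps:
z(M) = 4*M (z(M) = 2*(M + M) = 2*(2*M) = 4*M)
b(v) = 0
1/(z(-90) + b(107)) = 1/(4*(-90) + 0) = 1/(-360 + 0) = 1/(-360) = -1/360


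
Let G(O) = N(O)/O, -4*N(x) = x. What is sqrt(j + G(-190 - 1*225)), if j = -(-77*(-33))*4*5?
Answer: I*sqrt(203281)/2 ≈ 225.43*I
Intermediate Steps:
N(x) = -x/4
G(O) = -1/4 (G(O) = (-O/4)/O = -1/4)
j = -50820 (j = -2541*20 = -1*50820 = -50820)
sqrt(j + G(-190 - 1*225)) = sqrt(-50820 - 1/4) = sqrt(-203281/4) = I*sqrt(203281)/2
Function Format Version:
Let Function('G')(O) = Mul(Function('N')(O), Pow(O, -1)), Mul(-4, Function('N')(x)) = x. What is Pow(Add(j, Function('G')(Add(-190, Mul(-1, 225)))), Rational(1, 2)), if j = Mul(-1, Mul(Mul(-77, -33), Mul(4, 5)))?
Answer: Mul(Rational(1, 2), I, Pow(203281, Rational(1, 2))) ≈ Mul(225.43, I)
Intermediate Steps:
Function('N')(x) = Mul(Rational(-1, 4), x)
Function('G')(O) = Rational(-1, 4) (Function('G')(O) = Mul(Mul(Rational(-1, 4), O), Pow(O, -1)) = Rational(-1, 4))
j = -50820 (j = Mul(-1, Mul(2541, 20)) = Mul(-1, 50820) = -50820)
Pow(Add(j, Function('G')(Add(-190, Mul(-1, 225)))), Rational(1, 2)) = Pow(Add(-50820, Rational(-1, 4)), Rational(1, 2)) = Pow(Rational(-203281, 4), Rational(1, 2)) = Mul(Rational(1, 2), I, Pow(203281, Rational(1, 2)))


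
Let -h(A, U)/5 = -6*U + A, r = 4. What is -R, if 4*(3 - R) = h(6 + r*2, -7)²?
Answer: 19597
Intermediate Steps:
h(A, U) = -5*A + 30*U (h(A, U) = -5*(-6*U + A) = -5*(A - 6*U) = -5*A + 30*U)
R = -19597 (R = 3 - (-5*(6 + 4*2) + 30*(-7))²/4 = 3 - (-5*(6 + 8) - 210)²/4 = 3 - (-5*14 - 210)²/4 = 3 - (-70 - 210)²/4 = 3 - ¼*(-280)² = 3 - ¼*78400 = 3 - 19600 = -19597)
-R = -1*(-19597) = 19597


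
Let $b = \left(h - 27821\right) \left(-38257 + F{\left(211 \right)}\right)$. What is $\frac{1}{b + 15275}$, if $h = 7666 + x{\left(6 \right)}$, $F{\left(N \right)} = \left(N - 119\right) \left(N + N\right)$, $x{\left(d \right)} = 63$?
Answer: $- \frac{1}{11376889} \approx -8.7897 \cdot 10^{-8}$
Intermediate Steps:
$F{\left(N \right)} = 2 N \left(-119 + N\right)$ ($F{\left(N \right)} = \left(-119 + N\right) 2 N = 2 N \left(-119 + N\right)$)
$h = 7729$ ($h = 7666 + 63 = 7729$)
$b = -11392164$ ($b = \left(7729 - 27821\right) \left(-38257 + 2 \cdot 211 \left(-119 + 211\right)\right) = - 20092 \left(-38257 + 2 \cdot 211 \cdot 92\right) = - 20092 \left(-38257 + 38824\right) = \left(-20092\right) 567 = -11392164$)
$\frac{1}{b + 15275} = \frac{1}{-11392164 + 15275} = \frac{1}{-11376889} = - \frac{1}{11376889}$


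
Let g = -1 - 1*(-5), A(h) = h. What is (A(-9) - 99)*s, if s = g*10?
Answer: -4320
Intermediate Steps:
g = 4 (g = -1 + 5 = 4)
s = 40 (s = 4*10 = 40)
(A(-9) - 99)*s = (-9 - 99)*40 = -108*40 = -4320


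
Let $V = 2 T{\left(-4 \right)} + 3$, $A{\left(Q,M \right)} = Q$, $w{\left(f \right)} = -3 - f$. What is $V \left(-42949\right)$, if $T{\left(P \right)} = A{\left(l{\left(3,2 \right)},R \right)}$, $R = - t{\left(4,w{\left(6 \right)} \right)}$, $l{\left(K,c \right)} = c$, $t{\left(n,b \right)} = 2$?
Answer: $-300643$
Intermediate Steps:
$R = -2$ ($R = \left(-1\right) 2 = -2$)
$T{\left(P \right)} = 2$
$V = 7$ ($V = 2 \cdot 2 + 3 = 4 + 3 = 7$)
$V \left(-42949\right) = 7 \left(-42949\right) = -300643$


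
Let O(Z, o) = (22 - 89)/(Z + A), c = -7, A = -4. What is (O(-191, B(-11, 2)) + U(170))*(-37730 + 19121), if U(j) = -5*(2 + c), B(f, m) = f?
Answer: -30655226/65 ≈ -4.7162e+5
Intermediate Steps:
O(Z, o) = -67/(-4 + Z) (O(Z, o) = (22 - 89)/(Z - 4) = -67/(-4 + Z))
U(j) = 25 (U(j) = -5*(2 - 7) = -5*(-5) = 25)
(O(-191, B(-11, 2)) + U(170))*(-37730 + 19121) = (-67/(-4 - 191) + 25)*(-37730 + 19121) = (-67/(-195) + 25)*(-18609) = (-67*(-1/195) + 25)*(-18609) = (67/195 + 25)*(-18609) = (4942/195)*(-18609) = -30655226/65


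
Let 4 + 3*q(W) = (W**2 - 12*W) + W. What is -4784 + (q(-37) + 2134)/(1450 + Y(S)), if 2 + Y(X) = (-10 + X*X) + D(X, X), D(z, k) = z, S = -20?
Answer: -13041881/2727 ≈ -4782.5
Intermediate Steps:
q(W) = -4/3 - 11*W/3 + W**2/3 (q(W) = -4/3 + ((W**2 - 12*W) + W)/3 = -4/3 + (W**2 - 11*W)/3 = -4/3 + (-11*W/3 + W**2/3) = -4/3 - 11*W/3 + W**2/3)
Y(X) = -12 + X + X**2 (Y(X) = -2 + ((-10 + X*X) + X) = -2 + ((-10 + X**2) + X) = -2 + (-10 + X + X**2) = -12 + X + X**2)
-4784 + (q(-37) + 2134)/(1450 + Y(S)) = -4784 + ((-4/3 - 11/3*(-37) + (1/3)*(-37)**2) + 2134)/(1450 + (-12 - 20 + (-20)**2)) = -4784 + ((-4/3 + 407/3 + (1/3)*1369) + 2134)/(1450 + (-12 - 20 + 400)) = -4784 + ((-4/3 + 407/3 + 1369/3) + 2134)/(1450 + 368) = -4784 + (1772/3 + 2134)/1818 = -4784 + (8174/3)*(1/1818) = -4784 + 4087/2727 = -13041881/2727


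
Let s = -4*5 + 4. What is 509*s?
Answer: -8144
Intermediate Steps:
s = -16 (s = -20 + 4 = -16)
509*s = 509*(-16) = -8144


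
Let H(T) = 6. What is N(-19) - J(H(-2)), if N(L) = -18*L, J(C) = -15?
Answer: 357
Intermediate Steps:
N(-19) - J(H(-2)) = -18*(-19) - 1*(-15) = 342 + 15 = 357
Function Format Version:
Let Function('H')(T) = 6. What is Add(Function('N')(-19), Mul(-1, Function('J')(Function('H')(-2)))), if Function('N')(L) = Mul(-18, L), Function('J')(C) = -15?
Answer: 357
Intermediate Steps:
Add(Function('N')(-19), Mul(-1, Function('J')(Function('H')(-2)))) = Add(Mul(-18, -19), Mul(-1, -15)) = Add(342, 15) = 357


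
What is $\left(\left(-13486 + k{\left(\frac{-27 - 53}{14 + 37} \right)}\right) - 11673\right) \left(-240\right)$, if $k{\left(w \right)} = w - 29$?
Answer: $\frac{102773440}{17} \approx 6.0455 \cdot 10^{6}$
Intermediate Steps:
$k{\left(w \right)} = -29 + w$
$\left(\left(-13486 + k{\left(\frac{-27 - 53}{14 + 37} \right)}\right) - 11673\right) \left(-240\right) = \left(\left(-13486 - \left(29 - \frac{-27 - 53}{14 + 37}\right)\right) - 11673\right) \left(-240\right) = \left(\left(-13486 - \left(29 + \frac{80}{51}\right)\right) - 11673\right) \left(-240\right) = \left(\left(-13486 - \frac{1559}{51}\right) - 11673\right) \left(-240\right) = \left(- \frac{689345}{51} - 11673\right) \left(-240\right) = \left(- \frac{1284668}{51}\right) \left(-240\right) = \frac{102773440}{17}$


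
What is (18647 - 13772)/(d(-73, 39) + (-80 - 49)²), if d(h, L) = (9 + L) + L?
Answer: 1625/5576 ≈ 0.29143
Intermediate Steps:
d(h, L) = 9 + 2*L
(18647 - 13772)/(d(-73, 39) + (-80 - 49)²) = (18647 - 13772)/((9 + 2*39) + (-80 - 49)²) = 4875/((9 + 78) + (-129)²) = 4875/(87 + 16641) = 4875/16728 = 4875*(1/16728) = 1625/5576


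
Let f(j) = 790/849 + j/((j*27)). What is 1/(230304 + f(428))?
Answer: 7641/1759760257 ≈ 4.3421e-6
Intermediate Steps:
f(j) = 7393/7641 (f(j) = 790*(1/849) + j/((27*j)) = 790/849 + j*(1/(27*j)) = 790/849 + 1/27 = 7393/7641)
1/(230304 + f(428)) = 1/(230304 + 7393/7641) = 1/(1759760257/7641) = 7641/1759760257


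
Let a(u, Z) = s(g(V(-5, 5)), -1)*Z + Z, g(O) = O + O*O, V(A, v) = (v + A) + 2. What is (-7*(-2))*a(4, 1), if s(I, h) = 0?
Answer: 14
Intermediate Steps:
V(A, v) = 2 + A + v (V(A, v) = (A + v) + 2 = 2 + A + v)
g(O) = O + O²
a(u, Z) = Z (a(u, Z) = 0*Z + Z = 0 + Z = Z)
(-7*(-2))*a(4, 1) = -7*(-2)*1 = 14*1 = 14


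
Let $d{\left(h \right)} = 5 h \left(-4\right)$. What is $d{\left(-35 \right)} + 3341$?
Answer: $4041$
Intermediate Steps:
$d{\left(h \right)} = - 20 h$
$d{\left(-35 \right)} + 3341 = \left(-20\right) \left(-35\right) + 3341 = 700 + 3341 = 4041$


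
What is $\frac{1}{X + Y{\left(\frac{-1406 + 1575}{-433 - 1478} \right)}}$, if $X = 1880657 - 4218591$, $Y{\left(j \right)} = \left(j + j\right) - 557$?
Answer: $- \frac{147}{343758203} \approx -4.2763 \cdot 10^{-7}$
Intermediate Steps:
$Y{\left(j \right)} = -557 + 2 j$ ($Y{\left(j \right)} = 2 j - 557 = -557 + 2 j$)
$X = -2337934$ ($X = 1880657 - 4218591 = -2337934$)
$\frac{1}{X + Y{\left(\frac{-1406 + 1575}{-433 - 1478} \right)}} = \frac{1}{-2337934 - \left(557 - 2 \frac{-1406 + 1575}{-433 - 1478}\right)} = \frac{1}{-2337934 - \left(557 - 2 \frac{169}{-1911}\right)} = \frac{1}{-2337934 - \left(557 - 2 \cdot 169 \left(- \frac{1}{1911}\right)\right)} = \frac{1}{-2337934 + \left(-557 + 2 \left(- \frac{13}{147}\right)\right)} = \frac{1}{-2337934 - \frac{81905}{147}} = \frac{1}{- \frac{343758203}{147}} = - \frac{147}{343758203}$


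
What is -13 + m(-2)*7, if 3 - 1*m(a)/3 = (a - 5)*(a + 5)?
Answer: 491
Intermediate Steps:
m(a) = 9 - 3*(-5 + a)*(5 + a) (m(a) = 9 - 3*(a - 5)*(a + 5) = 9 - 3*(-5 + a)*(5 + a))
-13 + m(-2)*7 = -13 + (84 - 3*(-2)**2)*7 = -13 + (84 - 3*4)*7 = -13 + (84 - 12)*7 = -13 + 72*7 = -13 + 504 = 491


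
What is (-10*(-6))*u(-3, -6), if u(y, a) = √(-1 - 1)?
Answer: 60*I*√2 ≈ 84.853*I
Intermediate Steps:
u(y, a) = I*√2 (u(y, a) = √(-2) = I*√2)
(-10*(-6))*u(-3, -6) = (-10*(-6))*(I*√2) = 60*(I*√2) = 60*I*√2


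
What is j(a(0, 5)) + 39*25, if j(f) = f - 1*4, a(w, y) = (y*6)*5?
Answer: 1121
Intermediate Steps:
a(w, y) = 30*y (a(w, y) = (6*y)*5 = 30*y)
j(f) = -4 + f (j(f) = f - 4 = -4 + f)
j(a(0, 5)) + 39*25 = (-4 + 30*5) + 39*25 = (-4 + 150) + 975 = 146 + 975 = 1121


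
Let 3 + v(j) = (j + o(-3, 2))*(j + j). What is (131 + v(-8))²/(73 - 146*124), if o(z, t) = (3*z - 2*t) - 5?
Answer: -295936/18031 ≈ -16.413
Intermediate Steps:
o(z, t) = -5 - 2*t + 3*z (o(z, t) = (-2*t + 3*z) - 5 = -5 - 2*t + 3*z)
v(j) = -3 + 2*j*(-18 + j) (v(j) = -3 + (j + (-5 - 2*2 + 3*(-3)))*(j + j) = -3 + (j + (-5 - 4 - 9))*(2*j) = -3 + (j - 18)*(2*j) = -3 + (-18 + j)*(2*j) = -3 + 2*j*(-18 + j))
(131 + v(-8))²/(73 - 146*124) = (131 + (-3 - 36*(-8) + 2*(-8)²))²/(73 - 146*124) = (131 + (-3 + 288 + 2*64))²/(73 - 18104) = (131 + (-3 + 288 + 128))²/(-18031) = (131 + 413)²*(-1/18031) = 544²*(-1/18031) = 295936*(-1/18031) = -295936/18031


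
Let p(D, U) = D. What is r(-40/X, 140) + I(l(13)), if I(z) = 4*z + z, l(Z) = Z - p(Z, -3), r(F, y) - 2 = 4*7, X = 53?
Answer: 30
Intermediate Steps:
r(F, y) = 30 (r(F, y) = 2 + 4*7 = 2 + 28 = 30)
l(Z) = 0 (l(Z) = Z - Z = 0)
I(z) = 5*z
r(-40/X, 140) + I(l(13)) = 30 + 5*0 = 30 + 0 = 30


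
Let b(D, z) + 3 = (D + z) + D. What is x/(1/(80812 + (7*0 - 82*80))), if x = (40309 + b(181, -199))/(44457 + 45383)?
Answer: 751226047/22460 ≈ 33447.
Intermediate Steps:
b(D, z) = -3 + z + 2*D (b(D, z) = -3 + ((D + z) + D) = -3 + (z + 2*D) = -3 + z + 2*D)
x = 40469/89840 (x = (40309 + (-3 - 199 + 2*181))/(44457 + 45383) = (40309 + (-3 - 199 + 362))/89840 = (40309 + 160)*(1/89840) = 40469*(1/89840) = 40469/89840 ≈ 0.45046)
x/(1/(80812 + (7*0 - 82*80))) = 40469/(89840*(1/(80812 + (7*0 - 82*80)))) = 40469/(89840*(1/(80812 + (0 - 6560)))) = 40469/(89840*(1/(80812 - 6560))) = 40469/(89840*(1/74252)) = (40469/89840)*74252 = 751226047/22460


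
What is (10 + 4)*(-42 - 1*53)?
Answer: -1330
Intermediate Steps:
(10 + 4)*(-42 - 1*53) = 14*(-42 - 53) = 14*(-95) = -1330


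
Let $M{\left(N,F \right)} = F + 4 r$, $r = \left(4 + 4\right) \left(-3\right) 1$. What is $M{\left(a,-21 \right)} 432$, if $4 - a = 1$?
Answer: $-50544$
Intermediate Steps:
$a = 3$ ($a = 4 - 1 = 3$)
$r = -24$ ($r = 8 \left(-3\right) 1 = \left(-24\right) 1 = -24$)
$M{\left(N,F \right)} = -96 + F$ ($M{\left(N,F \right)} = F + 4 \left(-24\right) = F - 96 = -96 + F$)
$M{\left(a,-21 \right)} 432 = \left(-96 - 21\right) 432 = \left(-117\right) 432 = -50544$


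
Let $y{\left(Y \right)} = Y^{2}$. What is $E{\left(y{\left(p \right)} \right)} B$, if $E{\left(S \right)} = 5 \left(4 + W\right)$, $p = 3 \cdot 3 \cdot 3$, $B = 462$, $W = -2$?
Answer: $4620$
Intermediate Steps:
$p = 27$ ($p = 9 \cdot 3 = 27$)
$E{\left(S \right)} = 10$ ($E{\left(S \right)} = 5 \left(4 - 2\right) = 5 \cdot 2 = 10$)
$E{\left(y{\left(p \right)} \right)} B = 10 \cdot 462 = 4620$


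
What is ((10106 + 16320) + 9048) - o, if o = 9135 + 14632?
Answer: 11707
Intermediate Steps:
o = 23767
((10106 + 16320) + 9048) - o = ((10106 + 16320) + 9048) - 1*23767 = (26426 + 9048) - 23767 = 35474 - 23767 = 11707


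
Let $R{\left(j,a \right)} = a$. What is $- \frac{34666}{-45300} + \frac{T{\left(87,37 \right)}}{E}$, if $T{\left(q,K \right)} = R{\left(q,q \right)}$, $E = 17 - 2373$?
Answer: $\frac{19432999}{26681700} \approx 0.72833$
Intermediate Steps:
$E = -2356$ ($E = 17 - 2373 = -2356$)
$T{\left(q,K \right)} = q$
$- \frac{34666}{-45300} + \frac{T{\left(87,37 \right)}}{E} = - \frac{34666}{-45300} + \frac{87}{-2356} = \left(-34666\right) \left(- \frac{1}{45300}\right) + 87 \left(- \frac{1}{2356}\right) = \frac{17333}{22650} - \frac{87}{2356} = \frac{19432999}{26681700}$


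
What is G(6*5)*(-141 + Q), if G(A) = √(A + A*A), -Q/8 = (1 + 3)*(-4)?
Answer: -13*√930 ≈ -396.45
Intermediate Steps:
Q = 128 (Q = -8*(1 + 3)*(-4) = -32*(-4) = -8*(-16) = 128)
G(A) = √(A + A²)
G(6*5)*(-141 + Q) = √((6*5)*(1 + 6*5))*(-141 + 128) = √(30*(1 + 30))*(-13) = √(30*31)*(-13) = √930*(-13) = -13*√930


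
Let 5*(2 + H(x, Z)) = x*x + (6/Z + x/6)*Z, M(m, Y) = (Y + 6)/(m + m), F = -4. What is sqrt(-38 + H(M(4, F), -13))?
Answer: I*sqrt(5601)/12 ≈ 6.2366*I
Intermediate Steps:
M(m, Y) = (6 + Y)/(2*m) (M(m, Y) = (6 + Y)/((2*m)) = (6 + Y)*(1/(2*m)) = (6 + Y)/(2*m))
H(x, Z) = -2 + x**2/5 + Z*(6/Z + x/6)/5 (H(x, Z) = -2 + (x*x + (6/Z + x/6)*Z)/5 = -2 + (x**2 + (6/Z + x*(1/6))*Z)/5 = -2 + (x**2 + (6/Z + x/6)*Z)/5 = -2 + (x**2 + Z*(6/Z + x/6))/5 = -2 + (x**2/5 + Z*(6/Z + x/6)/5) = -2 + x**2/5 + Z*(6/Z + x/6)/5)
sqrt(-38 + H(M(4, F), -13)) = sqrt(-38 + (-4/5 + ((1/2)*(6 - 4)/4)**2/5 + (1/30)*(-13)*((1/2)*(6 - 4)/4))) = sqrt(-38 + (-4/5 + ((1/2)*(1/4)*2)**2/5 + (1/30)*(-13)*((1/2)*(1/4)*2))) = sqrt(-38 + (-4/5 + (1/4)**2/5 + (1/30)*(-13)*(1/4))) = sqrt(-38 + (-4/5 + (1/5)*(1/16) - 13/120)) = sqrt(-38 + (-4/5 + 1/80 - 13/120)) = sqrt(-38 - 43/48) = sqrt(-1867/48) = I*sqrt(5601)/12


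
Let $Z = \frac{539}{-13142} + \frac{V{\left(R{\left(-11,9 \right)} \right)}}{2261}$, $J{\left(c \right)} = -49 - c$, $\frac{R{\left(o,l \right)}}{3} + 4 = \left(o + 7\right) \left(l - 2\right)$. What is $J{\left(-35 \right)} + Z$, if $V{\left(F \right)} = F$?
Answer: $- \frac{418477179}{29714062} \approx -14.083$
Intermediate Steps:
$R{\left(o,l \right)} = -12 + 3 \left(-2 + l\right) \left(7 + o\right)$ ($R{\left(o,l \right)} = -12 + 3 \left(o + 7\right) \left(l - 2\right) = -12 + 3 \left(7 + o\right) \left(-2 + l\right) = -12 + 3 \left(-2 + l\right) \left(7 + o\right)$)
$Z = - \frac{2480311}{29714062}$ ($Z = \frac{539}{-13142} + \frac{-54 - -66 + 21 \cdot 9 + 3 \cdot 9 \left(-11\right)}{2261} = 539 \left(- \frac{1}{13142}\right) + \left(-54 + 66 + 189 - 297\right) \frac{1}{2261} = - \frac{539}{13142} - \frac{96}{2261} = - \frac{2480311}{29714062} \approx -0.083473$)
$J{\left(-35 \right)} + Z = \left(-49 - -35\right) - \frac{2480311}{29714062} = \left(-49 + 35\right) - \frac{2480311}{29714062} = -14 - \frac{2480311}{29714062} = - \frac{418477179}{29714062}$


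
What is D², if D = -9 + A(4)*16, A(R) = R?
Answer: 3025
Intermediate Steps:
D = 55 (D = -9 + 4*16 = -9 + 64 = 55)
D² = 55² = 3025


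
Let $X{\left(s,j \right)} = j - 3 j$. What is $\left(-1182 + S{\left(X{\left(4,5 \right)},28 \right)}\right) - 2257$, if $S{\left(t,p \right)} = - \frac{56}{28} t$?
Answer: $-3419$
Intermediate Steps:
$X{\left(s,j \right)} = - 2 j$
$S{\left(t,p \right)} = - 2 t$ ($S{\left(t,p \right)} = - 56 \cdot \frac{1}{28} t = - 2 t$)
$\left(-1182 + S{\left(X{\left(4,5 \right)},28 \right)}\right) - 2257 = \left(-1182 - 2 \left(\left(-2\right) 5\right)\right) - 2257 = \left(-1182 - -20\right) - 2257 = \left(-1182 + 20\right) - 2257 = -1162 - 2257 = -3419$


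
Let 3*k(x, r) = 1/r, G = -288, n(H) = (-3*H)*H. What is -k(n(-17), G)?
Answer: 1/864 ≈ 0.0011574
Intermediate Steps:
n(H) = -3*H**2
k(x, r) = 1/(3*r)
-k(n(-17), G) = -1/(3*(-288)) = -(-1)/(3*288) = -1*(-1/864) = 1/864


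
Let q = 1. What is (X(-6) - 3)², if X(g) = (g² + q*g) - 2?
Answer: 625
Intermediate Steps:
X(g) = -2 + g + g² (X(g) = (g² + 1*g) - 2 = (g² + g) - 2 = (g + g²) - 2 = -2 + g + g²)
(X(-6) - 3)² = ((-2 - 6 + (-6)²) - 3)² = ((-2 - 6 + 36) - 3)² = (28 - 3)² = 25² = 625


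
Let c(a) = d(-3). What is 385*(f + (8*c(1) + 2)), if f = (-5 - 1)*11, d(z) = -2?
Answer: -30800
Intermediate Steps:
c(a) = -2
f = -66 (f = -6*11 = -66)
385*(f + (8*c(1) + 2)) = 385*(-66 + (8*(-2) + 2)) = 385*(-66 + (-16 + 2)) = 385*(-66 - 14) = 385*(-80) = -30800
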